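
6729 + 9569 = 16298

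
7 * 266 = 1862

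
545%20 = 5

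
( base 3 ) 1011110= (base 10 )849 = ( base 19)26D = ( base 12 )5a9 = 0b1101010001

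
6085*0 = 0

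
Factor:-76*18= - 2^3* 3^2*19^1 = - 1368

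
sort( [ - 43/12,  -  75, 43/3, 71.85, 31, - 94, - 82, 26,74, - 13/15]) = [-94, - 82, - 75, - 43/12, - 13/15,43/3, 26, 31, 71.85, 74]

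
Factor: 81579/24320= 2^( - 8)*3^1*5^( - 1)*19^( - 1)*71^1*383^1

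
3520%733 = 588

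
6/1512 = 1/252  =  0.00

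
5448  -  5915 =- 467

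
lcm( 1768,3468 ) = 90168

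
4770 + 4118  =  8888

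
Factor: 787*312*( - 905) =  - 222217320 = - 2^3*3^1*5^1*13^1 * 181^1*787^1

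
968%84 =44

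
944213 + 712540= 1656753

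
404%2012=404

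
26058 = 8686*3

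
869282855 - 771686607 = 97596248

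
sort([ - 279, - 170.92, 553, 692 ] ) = [  -  279, - 170.92,553, 692]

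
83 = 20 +63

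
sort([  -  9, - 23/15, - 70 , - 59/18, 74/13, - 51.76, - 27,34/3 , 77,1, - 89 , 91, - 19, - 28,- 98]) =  [ - 98, - 89, - 70, - 51.76, - 28, - 27, - 19 , - 9, - 59/18, - 23/15, 1, 74/13, 34/3,77, 91]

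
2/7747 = 2/7747 = 0.00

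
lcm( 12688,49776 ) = 647088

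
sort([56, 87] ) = [56,87]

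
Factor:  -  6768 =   -  2^4*3^2* 47^1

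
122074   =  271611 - 149537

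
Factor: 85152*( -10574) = -2^6*3^1*17^1*311^1*887^1 = -900397248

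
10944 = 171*64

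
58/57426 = 29/28713  =  0.00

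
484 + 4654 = 5138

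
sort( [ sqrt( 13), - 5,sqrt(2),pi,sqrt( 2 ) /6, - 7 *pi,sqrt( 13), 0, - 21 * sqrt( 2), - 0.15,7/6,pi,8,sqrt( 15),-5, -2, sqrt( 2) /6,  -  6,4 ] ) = [ - 21 * sqrt( 2), - 7 * pi,-6, - 5,-5, - 2, - 0.15,0, sqrt(2 )/6,sqrt(2) /6,7/6,  sqrt(2 ),pi, pi,sqrt (13),  sqrt( 13 ),sqrt( 15 ),4,8]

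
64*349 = 22336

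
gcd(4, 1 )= 1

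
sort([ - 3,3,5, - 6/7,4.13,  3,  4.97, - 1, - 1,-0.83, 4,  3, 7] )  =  [ - 3, - 1, - 1, - 6/7, - 0.83 , 3, 3, 3, 4, 4.13,4.97, 5 , 7 ]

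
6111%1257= 1083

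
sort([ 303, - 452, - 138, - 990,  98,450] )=[ -990, -452,  -  138, 98, 303, 450]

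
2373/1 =2373 = 2373.00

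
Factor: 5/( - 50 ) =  - 2^( - 1)*5^(-1 ) = -1/10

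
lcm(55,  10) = 110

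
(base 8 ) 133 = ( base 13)70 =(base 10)91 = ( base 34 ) 2N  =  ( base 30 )31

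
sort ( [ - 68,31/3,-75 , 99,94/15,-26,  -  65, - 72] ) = [  -  75,-72,  -  68, - 65,-26, 94/15, 31/3,99]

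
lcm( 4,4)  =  4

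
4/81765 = 4/81765 = 0.00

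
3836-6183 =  - 2347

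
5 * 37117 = 185585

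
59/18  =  59/18 = 3.28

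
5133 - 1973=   3160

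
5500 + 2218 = 7718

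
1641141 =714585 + 926556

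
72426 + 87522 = 159948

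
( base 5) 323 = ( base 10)88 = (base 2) 1011000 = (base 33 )2m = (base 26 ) 3a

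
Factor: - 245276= - 2^2*17^1*3607^1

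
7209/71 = 7209/71 =101.54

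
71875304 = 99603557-27728253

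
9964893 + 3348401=13313294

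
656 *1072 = 703232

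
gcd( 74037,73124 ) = 1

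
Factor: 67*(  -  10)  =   - 670 = - 2^1*5^1*67^1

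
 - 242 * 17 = -4114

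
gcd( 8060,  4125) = 5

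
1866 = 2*933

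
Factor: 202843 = 193^1*1051^1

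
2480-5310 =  - 2830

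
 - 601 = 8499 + - 9100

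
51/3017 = 51/3017 =0.02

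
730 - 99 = 631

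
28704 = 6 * 4784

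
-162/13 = - 13 + 7/13  =  -12.46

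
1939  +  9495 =11434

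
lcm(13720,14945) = 836920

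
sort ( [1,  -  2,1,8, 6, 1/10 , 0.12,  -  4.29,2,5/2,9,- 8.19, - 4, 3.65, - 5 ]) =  [ - 8.19,-5,-4.29, - 4,  -  2,1/10,0.12,  1,1,2,5/2,3.65, 6, 8, 9 ]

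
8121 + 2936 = 11057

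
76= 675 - 599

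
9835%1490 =895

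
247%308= 247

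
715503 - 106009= 609494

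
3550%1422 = 706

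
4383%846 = 153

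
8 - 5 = 3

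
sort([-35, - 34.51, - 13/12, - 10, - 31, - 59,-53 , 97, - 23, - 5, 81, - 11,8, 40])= [-59, - 53, - 35, - 34.51,-31, - 23, - 11, - 10,-5, -13/12 , 8, 40,81,97 ] 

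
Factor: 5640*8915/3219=16760200/1073 = 2^3 * 5^2*29^( - 1)*37^ ( - 1) * 47^1 *1783^1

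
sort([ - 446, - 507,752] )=[  -  507,-446,752] 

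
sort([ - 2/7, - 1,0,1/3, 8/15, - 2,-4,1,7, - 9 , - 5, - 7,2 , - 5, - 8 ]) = [ - 9, - 8, - 7, - 5, - 5, - 4, - 2, - 1 , - 2/7, 0,1/3,8/15,1,2,7] 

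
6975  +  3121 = 10096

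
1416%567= 282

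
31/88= 31/88=0.35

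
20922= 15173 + 5749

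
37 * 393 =14541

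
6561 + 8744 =15305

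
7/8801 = 7/8801 = 0.00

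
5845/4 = 1461 + 1/4=1461.25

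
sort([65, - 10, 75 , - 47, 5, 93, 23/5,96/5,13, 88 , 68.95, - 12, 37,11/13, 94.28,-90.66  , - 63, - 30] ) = [ -90.66, - 63, - 47, - 30, - 12, -10,  11/13, 23/5, 5, 13,96/5,37 , 65, 68.95,75  ,  88 , 93 , 94.28]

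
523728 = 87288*6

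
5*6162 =30810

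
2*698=1396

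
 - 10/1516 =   -  5/758=- 0.01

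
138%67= 4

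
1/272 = 1/272 = 0.00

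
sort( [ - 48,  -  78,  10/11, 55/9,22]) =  [ - 78, - 48, 10/11, 55/9 , 22]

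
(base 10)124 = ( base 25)4o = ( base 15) 84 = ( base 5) 444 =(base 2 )1111100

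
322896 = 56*5766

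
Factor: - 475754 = - 2^1*237877^1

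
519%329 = 190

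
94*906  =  85164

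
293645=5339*55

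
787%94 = 35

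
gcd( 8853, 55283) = 1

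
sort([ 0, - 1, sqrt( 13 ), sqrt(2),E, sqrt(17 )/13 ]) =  [ - 1, 0, sqrt (17)/13,sqrt(2 ) , E,sqrt(13)] 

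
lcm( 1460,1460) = 1460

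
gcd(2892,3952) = 4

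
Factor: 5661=3^2* 17^1*37^1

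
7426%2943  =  1540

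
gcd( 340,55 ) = 5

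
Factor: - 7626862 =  - 2^1*433^1*8807^1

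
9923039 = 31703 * 313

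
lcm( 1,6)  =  6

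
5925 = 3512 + 2413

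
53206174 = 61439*866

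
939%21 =15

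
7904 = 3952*2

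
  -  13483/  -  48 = 280+43/48 = 280.90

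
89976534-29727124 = 60249410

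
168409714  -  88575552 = 79834162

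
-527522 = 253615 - 781137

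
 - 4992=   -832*6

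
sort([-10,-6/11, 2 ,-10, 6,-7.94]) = [- 10,-10 ,- 7.94,-6/11,2,6] 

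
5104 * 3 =15312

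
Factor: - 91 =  - 7^1*13^1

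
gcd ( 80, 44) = 4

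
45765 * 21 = 961065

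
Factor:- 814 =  - 2^1*11^1*37^1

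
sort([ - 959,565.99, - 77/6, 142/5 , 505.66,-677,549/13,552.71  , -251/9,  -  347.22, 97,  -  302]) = [ -959, - 677, - 347.22, - 302, - 251/9, - 77/6, 142/5,549/13,97, 505.66 , 552.71, 565.99 ]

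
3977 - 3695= 282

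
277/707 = 277/707 = 0.39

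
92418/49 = 92418/49 = 1886.08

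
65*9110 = 592150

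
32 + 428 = 460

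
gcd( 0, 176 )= 176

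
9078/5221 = 9078/5221 = 1.74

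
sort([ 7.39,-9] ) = [-9,  7.39] 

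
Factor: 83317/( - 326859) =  - 13/51 = -3^(- 1)*13^1 * 17^( - 1 )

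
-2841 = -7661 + 4820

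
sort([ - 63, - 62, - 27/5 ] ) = [-63, - 62, - 27/5 ]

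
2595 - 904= 1691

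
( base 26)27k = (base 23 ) 2LD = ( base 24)2gi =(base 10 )1554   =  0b11000010010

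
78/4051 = 78/4051=   0.02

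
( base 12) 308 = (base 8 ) 670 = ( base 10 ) 440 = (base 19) 143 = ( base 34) cw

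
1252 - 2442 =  - 1190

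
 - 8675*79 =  - 685325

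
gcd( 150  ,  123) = 3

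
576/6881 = 576/6881 = 0.08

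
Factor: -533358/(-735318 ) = 3^( - 2 )*7^1*83^1*89^( - 1 ) = 581/801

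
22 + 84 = 106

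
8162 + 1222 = 9384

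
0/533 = 0 = 0.00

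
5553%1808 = 129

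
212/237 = 212/237 = 0.89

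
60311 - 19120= 41191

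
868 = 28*31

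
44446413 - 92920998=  - 48474585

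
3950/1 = 3950 = 3950.00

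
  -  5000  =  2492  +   - 7492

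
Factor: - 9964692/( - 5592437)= 2^2*3^2*37^1*7481^1  *5592437^ ( - 1)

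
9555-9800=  - 245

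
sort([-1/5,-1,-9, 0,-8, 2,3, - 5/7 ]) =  [ - 9,-8, - 1, -5/7, - 1/5,0, 2, 3]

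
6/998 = 3/499  =  0.01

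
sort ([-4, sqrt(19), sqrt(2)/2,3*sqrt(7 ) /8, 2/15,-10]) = [ - 10,  -  4 , 2/15,sqrt( 2) /2, 3*sqrt ( 7)/8, sqrt ( 19) ]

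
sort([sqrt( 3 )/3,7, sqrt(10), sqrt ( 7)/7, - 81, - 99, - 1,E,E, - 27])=[-99 , - 81, - 27, -1, sqrt( 7 )/7, sqrt( 3 ) /3, E, E,sqrt(10 ),  7] 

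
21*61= 1281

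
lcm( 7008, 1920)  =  140160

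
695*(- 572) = - 397540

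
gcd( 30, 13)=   1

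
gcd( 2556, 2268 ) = 36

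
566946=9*62994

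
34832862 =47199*738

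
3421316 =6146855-2725539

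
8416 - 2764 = 5652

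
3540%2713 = 827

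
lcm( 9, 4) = 36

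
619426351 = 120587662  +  498838689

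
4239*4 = 16956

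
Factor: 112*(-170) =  - 2^5*5^1  *  7^1 * 17^1 = - 19040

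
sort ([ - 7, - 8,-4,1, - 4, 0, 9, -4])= [-8, - 7,- 4, -4, -4, 0, 1, 9 ] 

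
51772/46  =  1125 + 11/23 = 1125.48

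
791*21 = 16611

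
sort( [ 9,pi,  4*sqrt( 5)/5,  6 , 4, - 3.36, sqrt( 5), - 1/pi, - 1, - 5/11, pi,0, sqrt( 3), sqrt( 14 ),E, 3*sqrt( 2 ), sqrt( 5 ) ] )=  [ - 3.36, - 1, - 5/11, - 1/pi,0, sqrt ( 3), 4* sqrt( 5)/5,sqrt( 5), sqrt(5 ), E, pi,  pi,sqrt( 14), 4,3 *sqrt( 2 ),6, 9]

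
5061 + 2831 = 7892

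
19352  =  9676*2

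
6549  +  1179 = 7728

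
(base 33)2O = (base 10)90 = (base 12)76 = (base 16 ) 5A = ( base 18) 50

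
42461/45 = 42461/45 =943.58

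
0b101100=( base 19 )26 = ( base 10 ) 44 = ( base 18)28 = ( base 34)1A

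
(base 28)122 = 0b1101001010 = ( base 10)842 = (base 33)PH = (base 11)6A6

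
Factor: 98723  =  269^1*367^1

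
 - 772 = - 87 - 685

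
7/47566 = 7/47566 = 0.00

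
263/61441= 263/61441 = 0.00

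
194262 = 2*97131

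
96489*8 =771912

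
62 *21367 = 1324754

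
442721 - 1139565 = -696844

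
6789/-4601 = -2 + 2413/4601 = - 1.48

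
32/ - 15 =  - 3  +  13/15= - 2.13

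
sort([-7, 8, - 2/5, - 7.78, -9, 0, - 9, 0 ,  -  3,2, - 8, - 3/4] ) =[ - 9, - 9, -8,-7.78, - 7, - 3 , - 3/4 ,  -  2/5 , 0,  0,  2, 8]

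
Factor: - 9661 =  - 9661^1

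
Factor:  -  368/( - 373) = 2^4 * 23^1*373^( - 1 )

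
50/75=2/3=0.67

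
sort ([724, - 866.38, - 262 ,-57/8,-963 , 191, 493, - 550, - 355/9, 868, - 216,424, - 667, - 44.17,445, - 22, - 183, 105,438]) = [ - 963, - 866.38, - 667, - 550, - 262, - 216, - 183, - 44.17, - 355/9, - 22, - 57/8,  105, 191, 424, 438,445, 493,724,868 ] 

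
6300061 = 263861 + 6036200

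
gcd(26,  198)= 2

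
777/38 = 777/38=   20.45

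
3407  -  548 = 2859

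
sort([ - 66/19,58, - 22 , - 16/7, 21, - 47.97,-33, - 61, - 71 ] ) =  [ - 71, - 61, - 47.97, - 33, - 22, - 66/19, - 16/7,21,58 ] 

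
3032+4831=7863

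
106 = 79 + 27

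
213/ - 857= - 1 + 644/857 =- 0.25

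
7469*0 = 0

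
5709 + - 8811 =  - 3102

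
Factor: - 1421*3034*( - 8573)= 2^1 * 7^2*29^1*37^1*41^1*8573^1 = 36960894922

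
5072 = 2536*2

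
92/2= 46  =  46.00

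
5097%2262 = 573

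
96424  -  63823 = 32601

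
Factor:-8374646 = -2^1*7^1*598189^1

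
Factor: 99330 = 2^1*3^1*5^1 *7^1*11^1*43^1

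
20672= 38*544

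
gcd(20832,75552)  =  96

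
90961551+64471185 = 155432736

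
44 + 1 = 45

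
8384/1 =8384 = 8384.00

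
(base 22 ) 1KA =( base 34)rg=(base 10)934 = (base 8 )1646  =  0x3A6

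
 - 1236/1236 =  - 1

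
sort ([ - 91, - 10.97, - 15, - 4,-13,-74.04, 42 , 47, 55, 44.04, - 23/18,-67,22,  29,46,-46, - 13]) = [-91, - 74.04, -67, - 46, - 15, - 13, - 13,-10.97, - 4, - 23/18, 22 , 29, 42,44.04,46 , 47,55]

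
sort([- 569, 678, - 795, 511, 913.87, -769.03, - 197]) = [ - 795,-769.03, - 569, - 197,511 , 678,913.87]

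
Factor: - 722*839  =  -2^1*19^2*839^1 = - 605758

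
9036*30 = 271080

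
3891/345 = 11 + 32/115= 11.28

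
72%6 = 0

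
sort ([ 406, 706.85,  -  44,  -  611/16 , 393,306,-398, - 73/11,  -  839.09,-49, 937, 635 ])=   [ - 839.09,-398,-49, - 44,-611/16, - 73/11, 306,393,406 , 635,706.85, 937 ] 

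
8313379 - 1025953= 7287426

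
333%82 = 5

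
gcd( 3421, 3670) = 1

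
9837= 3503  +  6334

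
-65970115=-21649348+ - 44320767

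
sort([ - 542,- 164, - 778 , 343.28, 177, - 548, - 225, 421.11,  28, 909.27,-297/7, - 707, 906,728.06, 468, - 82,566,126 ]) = [ - 778, - 707, - 548, - 542, - 225 , - 164, - 82, - 297/7, 28, 126, 177 , 343.28,  421.11, 468,566, 728.06, 906, 909.27]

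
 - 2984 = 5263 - 8247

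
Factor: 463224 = 2^3 * 3^1*19301^1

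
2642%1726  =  916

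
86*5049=434214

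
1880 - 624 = 1256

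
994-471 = 523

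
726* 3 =2178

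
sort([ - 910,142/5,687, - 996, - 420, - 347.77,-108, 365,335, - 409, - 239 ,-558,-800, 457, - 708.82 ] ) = [ - 996, - 910 ,  -  800, - 708.82, - 558, - 420, - 409, - 347.77 , - 239, - 108, 142/5,335,365, 457, 687]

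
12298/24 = 512+ 5/12 = 512.42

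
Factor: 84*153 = 12852 =2^2*3^3* 7^1*17^1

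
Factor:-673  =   - 673^1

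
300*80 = 24000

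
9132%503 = 78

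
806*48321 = 38946726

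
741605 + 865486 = 1607091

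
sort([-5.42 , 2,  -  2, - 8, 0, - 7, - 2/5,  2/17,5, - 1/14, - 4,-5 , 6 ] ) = [ - 8, - 7, - 5.42, - 5,-4, - 2,-2/5, - 1/14,0, 2/17, 2,5 , 6 ] 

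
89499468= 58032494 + 31466974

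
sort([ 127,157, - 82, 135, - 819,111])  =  [ - 819,-82,111,127,135, 157] 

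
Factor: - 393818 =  - 2^1* 223^1*883^1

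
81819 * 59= 4827321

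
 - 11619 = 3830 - 15449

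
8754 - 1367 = 7387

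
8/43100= 2/10775 = 0.00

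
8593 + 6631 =15224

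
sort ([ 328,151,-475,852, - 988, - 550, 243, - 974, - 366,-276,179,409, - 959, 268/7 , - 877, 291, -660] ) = [- 988, - 974  , - 959, - 877, - 660,  -  550, - 475, - 366,-276,  268/7,151,179,243,291, 328, 409,852]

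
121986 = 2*60993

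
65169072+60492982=125662054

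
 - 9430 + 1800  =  -7630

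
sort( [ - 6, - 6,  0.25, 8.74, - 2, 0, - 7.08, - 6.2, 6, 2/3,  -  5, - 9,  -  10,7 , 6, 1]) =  [ - 10, -9,  -  7.08,-6.2, - 6, -6, - 5, -2,0,0.25, 2/3, 1, 6, 6,7,8.74]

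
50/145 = 10/29 = 0.34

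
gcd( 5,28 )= 1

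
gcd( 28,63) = 7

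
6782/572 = 11 + 245/286 = 11.86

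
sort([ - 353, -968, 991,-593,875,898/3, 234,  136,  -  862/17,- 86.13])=[  -  968, - 593,- 353, -86.13, - 862/17, 136,234, 898/3,875,  991]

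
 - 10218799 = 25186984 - 35405783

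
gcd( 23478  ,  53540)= 2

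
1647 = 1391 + 256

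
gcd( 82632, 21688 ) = 8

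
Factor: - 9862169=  - 2089^1 * 4721^1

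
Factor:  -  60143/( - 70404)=2^( - 2)*3^(-1)*137^1*439^1*5867^( - 1)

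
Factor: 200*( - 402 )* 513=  - 41245200 = - 2^4*3^4 * 5^2*19^1*67^1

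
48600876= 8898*5462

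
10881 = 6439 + 4442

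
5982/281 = 5982/281 = 21.29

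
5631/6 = 1877/2 = 938.50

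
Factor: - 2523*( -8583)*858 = 2^1*3^3*11^1*13^1*29^2*2861^1 =18579911922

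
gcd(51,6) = 3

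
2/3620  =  1/1810 = 0.00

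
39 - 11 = 28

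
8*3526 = 28208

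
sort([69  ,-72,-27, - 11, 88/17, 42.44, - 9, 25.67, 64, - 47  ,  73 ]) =[ - 72, - 47, - 27, - 11, - 9, 88/17, 25.67,42.44, 64, 69,73]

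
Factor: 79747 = 17^1 * 4691^1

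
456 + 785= 1241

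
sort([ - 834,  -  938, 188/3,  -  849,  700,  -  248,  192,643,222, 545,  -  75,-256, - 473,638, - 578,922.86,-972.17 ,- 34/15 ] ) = [ - 972.17, - 938,  -  849,  -  834, - 578, - 473, - 256,  -  248,-75, - 34/15,188/3,192,222,545,638 , 643,700,922.86 ]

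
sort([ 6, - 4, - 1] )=[ - 4,- 1,6]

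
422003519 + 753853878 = 1175857397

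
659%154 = 43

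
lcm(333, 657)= 24309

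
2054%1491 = 563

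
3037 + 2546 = 5583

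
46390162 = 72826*637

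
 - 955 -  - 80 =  - 875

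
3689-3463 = 226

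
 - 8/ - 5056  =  1/632  =  0.00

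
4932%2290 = 352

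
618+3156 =3774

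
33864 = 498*68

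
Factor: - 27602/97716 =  - 2^( - 1)*3^( - 1 )*17^ ( - 1)*37^1*373^1*479^( - 1) = - 13801/48858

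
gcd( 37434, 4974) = 6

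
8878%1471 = 52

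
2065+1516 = 3581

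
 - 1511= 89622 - 91133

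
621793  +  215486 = 837279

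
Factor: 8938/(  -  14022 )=  -  109/171 = -3^ ( - 2) * 19^ ( - 1)*109^1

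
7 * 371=2597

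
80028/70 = 1143+9/35 = 1143.26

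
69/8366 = 69/8366 = 0.01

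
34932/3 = 11644   =  11644.00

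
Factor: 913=11^1*83^1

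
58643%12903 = 7031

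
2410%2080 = 330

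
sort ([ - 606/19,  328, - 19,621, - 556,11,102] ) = [-556, - 606/19,-19,11 , 102,328,621 ] 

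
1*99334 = 99334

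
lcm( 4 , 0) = 0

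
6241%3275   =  2966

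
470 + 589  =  1059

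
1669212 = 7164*233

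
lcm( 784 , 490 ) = 3920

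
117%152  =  117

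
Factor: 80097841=80097841^1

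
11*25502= 280522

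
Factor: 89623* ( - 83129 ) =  - 7450270367  =  - 19^1* 53^1*89^1 *97^1*857^1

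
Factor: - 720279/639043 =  - 3^3*7^1*37^1*103^1*639043^(  -  1)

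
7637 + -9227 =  - 1590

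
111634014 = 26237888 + 85396126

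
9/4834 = 9/4834 = 0.00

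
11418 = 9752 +1666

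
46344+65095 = 111439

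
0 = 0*4264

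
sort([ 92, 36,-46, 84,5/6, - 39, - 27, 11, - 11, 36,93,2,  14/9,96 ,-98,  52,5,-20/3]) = [ - 98,-46,  -  39,  -  27,  -  11, - 20/3, 5/6, 14/9, 2,5 , 11, 36, 36, 52,84, 92,  93 , 96] 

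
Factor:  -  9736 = - 2^3*1217^1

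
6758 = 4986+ 1772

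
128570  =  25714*5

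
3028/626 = 1514/313= 4.84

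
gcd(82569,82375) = 1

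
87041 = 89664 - 2623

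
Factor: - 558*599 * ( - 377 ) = 126009234 = 2^1*  3^2 * 13^1*29^1*31^1*599^1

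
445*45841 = 20399245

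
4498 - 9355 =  - 4857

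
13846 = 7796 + 6050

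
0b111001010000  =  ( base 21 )86A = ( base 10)3664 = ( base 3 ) 12000201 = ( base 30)424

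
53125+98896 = 152021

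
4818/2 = 2409 = 2409.00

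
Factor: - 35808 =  - 2^5*3^1 * 373^1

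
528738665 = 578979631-50240966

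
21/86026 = 21/86026= 0.00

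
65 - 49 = 16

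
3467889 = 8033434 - 4565545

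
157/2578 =157/2578 = 0.06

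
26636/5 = 5327 + 1/5 = 5327.20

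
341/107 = 341/107 = 3.19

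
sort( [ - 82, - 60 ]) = [ - 82, - 60 ] 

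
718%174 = 22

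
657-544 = 113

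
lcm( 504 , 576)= 4032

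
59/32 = 59/32 = 1.84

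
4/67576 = 1/16894 = 0.00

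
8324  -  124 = 8200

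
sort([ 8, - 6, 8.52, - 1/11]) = [ - 6,  -  1/11 , 8,8.52]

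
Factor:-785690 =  - 2^1*5^1 * 78569^1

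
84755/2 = 84755/2 = 42377.50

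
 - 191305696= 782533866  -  973839562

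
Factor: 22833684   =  2^2*3^3*113^1 * 1871^1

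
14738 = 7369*2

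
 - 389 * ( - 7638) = 2971182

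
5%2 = 1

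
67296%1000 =296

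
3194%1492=210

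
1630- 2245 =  - 615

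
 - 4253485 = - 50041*85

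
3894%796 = 710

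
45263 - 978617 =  - 933354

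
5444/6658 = 2722/3329 = 0.82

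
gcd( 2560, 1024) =512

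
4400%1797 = 806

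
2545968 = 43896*58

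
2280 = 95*24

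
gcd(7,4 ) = 1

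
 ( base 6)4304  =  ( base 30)12G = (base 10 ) 976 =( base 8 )1720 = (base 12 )694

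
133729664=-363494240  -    -  497223904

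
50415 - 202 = 50213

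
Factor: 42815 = 5^1*8563^1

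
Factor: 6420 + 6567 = 12987  =  3^3 *13^1*37^1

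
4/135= 4/135 =0.03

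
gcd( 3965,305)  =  305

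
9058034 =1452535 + 7605499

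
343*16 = 5488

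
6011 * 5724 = 34406964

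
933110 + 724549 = 1657659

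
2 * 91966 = 183932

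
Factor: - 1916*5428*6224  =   - 2^8 * 23^1*59^1*389^1*479^1 =- 64729898752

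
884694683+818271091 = 1702965774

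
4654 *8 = 37232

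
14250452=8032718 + 6217734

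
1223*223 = 272729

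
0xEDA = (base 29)4f3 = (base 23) 747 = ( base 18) bd4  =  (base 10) 3802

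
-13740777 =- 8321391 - 5419386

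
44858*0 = 0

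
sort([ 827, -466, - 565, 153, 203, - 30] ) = [ - 565, - 466  ,  -  30,153, 203, 827 ] 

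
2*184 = 368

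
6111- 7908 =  - 1797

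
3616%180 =16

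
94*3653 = 343382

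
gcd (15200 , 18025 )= 25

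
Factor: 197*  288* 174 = 9872064 = 2^6*3^3*29^1*197^1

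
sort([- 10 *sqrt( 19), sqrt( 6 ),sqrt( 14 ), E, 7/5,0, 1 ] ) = [ - 10 * sqrt( 19),0, 1, 7/5 , sqrt( 6),E, sqrt( 14)]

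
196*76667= 15026732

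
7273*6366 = 46299918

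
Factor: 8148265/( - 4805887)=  -5^1*983^(-1) * 4889^( - 1 )*1629653^1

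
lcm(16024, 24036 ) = 48072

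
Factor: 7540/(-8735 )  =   - 1508/1747= - 2^2*13^1 *29^1*1747^( - 1)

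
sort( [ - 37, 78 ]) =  [- 37  ,  78]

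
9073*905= 8211065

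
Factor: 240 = 2^4*3^1*5^1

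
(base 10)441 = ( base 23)J4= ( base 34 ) cx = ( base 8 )671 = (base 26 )GP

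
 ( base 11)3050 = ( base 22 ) 880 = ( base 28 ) 54G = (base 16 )FD0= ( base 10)4048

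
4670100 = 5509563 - 839463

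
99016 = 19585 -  - 79431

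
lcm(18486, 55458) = 55458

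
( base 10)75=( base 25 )30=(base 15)50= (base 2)1001011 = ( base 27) 2l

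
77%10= 7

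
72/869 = 72/869 = 0.08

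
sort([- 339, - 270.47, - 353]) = [ - 353, - 339, - 270.47]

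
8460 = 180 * 47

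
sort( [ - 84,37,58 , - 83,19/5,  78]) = [ - 84, - 83, 19/5, 37,58,78 ]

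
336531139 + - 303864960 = 32666179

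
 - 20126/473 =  - 43 + 213/473 = - 42.55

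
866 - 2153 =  - 1287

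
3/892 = 3/892 = 0.00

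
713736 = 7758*92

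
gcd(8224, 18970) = 2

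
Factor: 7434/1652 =2^( - 1 )*  3^2 = 9/2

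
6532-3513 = 3019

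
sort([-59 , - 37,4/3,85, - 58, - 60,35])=[ - 60, - 59,-58, -37,4/3,35,  85]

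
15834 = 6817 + 9017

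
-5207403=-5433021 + 225618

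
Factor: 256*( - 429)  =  -109824 = -2^8*3^1*11^1*13^1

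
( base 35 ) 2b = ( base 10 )81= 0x51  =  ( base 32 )2h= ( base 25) 36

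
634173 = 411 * 1543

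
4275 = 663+3612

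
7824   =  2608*3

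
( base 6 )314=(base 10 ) 118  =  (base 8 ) 166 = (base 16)76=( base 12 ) 9a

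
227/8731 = 227/8731= 0.03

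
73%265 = 73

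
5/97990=1/19598 = 0.00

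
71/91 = 71/91 = 0.78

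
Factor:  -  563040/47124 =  - 920/77 = -  2^3*5^1*7^( - 1 )*11^( -1)*23^1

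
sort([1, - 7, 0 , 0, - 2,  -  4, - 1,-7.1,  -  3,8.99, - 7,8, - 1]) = [ - 7.1, - 7, - 7, - 4, - 3, - 2,-1, - 1, 0 , 0,1, 8, 8.99]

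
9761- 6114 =3647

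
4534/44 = 2267/22=103.05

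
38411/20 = 38411/20=1920.55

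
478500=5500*87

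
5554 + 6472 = 12026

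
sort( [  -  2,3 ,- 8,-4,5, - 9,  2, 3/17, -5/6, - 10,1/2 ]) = [ -10, - 9, - 8, - 4, - 2,-5/6 , 3/17, 1/2, 2,3,  5]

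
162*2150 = 348300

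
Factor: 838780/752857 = 2^2 * 5^1 * 7^( - 1) * 17^1* 131^( - 1)*821^( -1)*2467^1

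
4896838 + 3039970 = 7936808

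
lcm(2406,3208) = 9624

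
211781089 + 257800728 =469581817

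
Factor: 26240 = 2^7*5^1*41^1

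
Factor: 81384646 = 2^1*7^1*2039^1*2851^1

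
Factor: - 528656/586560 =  - 2^( - 2) * 3^( - 1 )*5^ (-1) * 13^( - 1) *19^1*37^1=- 703/780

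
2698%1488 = 1210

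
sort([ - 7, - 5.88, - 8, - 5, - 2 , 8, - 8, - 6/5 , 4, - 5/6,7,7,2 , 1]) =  [-8 , - 8, - 7, - 5.88, - 5,  -  2,-6/5, - 5/6, 1, 2,4,7,7, 8]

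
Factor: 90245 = 5^1*18049^1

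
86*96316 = 8283176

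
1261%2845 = 1261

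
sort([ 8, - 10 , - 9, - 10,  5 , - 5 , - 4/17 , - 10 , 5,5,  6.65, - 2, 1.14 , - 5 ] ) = [ - 10, - 10 , - 10, - 9, - 5, - 5,- 2, - 4/17,  1.14,  5, 5, 5, 6.65,8 ] 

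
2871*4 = 11484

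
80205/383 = 209 + 158/383 = 209.41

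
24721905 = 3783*6535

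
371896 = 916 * 406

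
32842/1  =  32842= 32842.00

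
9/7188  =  3/2396 = 0.00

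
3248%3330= 3248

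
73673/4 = 18418 + 1/4 = 18418.25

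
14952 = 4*3738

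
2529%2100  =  429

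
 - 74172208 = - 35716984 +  - 38455224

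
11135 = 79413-68278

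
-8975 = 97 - 9072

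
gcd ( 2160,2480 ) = 80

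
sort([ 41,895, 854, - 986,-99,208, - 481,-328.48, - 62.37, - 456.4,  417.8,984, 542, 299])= [-986, - 481, - 456.4, - 328.48 ,-99,  -  62.37,41, 208,299,417.8,542,854,  895,  984] 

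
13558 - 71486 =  - 57928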